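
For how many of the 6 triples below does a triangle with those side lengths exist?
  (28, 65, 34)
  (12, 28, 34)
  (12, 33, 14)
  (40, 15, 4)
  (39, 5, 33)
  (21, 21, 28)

(28,34,65): 28+34 ≤ 65 → not valid
(12,28,34): 12+28 > 34 → valid
(12,14,33): 12+14 ≤ 33 → not valid
(4,15,40): 4+15 ≤ 40 → not valid
(5,33,39): 5+33 ≤ 39 → not valid
(21,21,28): 21+21 > 28 → valid
2 of the 6 triples form a triangle.

2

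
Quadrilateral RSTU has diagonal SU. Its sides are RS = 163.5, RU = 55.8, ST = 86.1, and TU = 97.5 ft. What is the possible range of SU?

From triangle RSU: |163.5 − 55.8| < SU < 163.5 + 55.8, i.e. 107.7 < SU < 219.3.
From triangle TSU: 11.4 < SU < 183.6.
Both must hold, so SU lies in the intersection.

107.7 < SU < 183.6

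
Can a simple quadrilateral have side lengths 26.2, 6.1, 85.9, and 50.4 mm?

For a quadrilateral, each side must be shorter than the sum of the others.
Here the longest side is 85.9, but the remaining 3 sides sum to only 82.7.

No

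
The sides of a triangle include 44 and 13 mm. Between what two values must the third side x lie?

By the triangle inequality, x must be less than 44 + 13 = 57 and greater than |44 − 13| = 31.

31 < x < 57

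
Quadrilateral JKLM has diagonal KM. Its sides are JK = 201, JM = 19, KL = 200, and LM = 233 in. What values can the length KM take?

182 < KM < 220

From triangle JKM: |201 − 19| < KM < 201 + 19, i.e. 182 < KM < 220.
From triangle LKM: 33 < KM < 433.
Both must hold, so KM lies in the intersection.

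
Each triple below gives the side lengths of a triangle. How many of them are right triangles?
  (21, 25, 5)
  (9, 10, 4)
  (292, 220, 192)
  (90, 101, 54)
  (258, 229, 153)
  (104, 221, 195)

(21,25,5): 5²+21² = 466 < 625 = 25² → obtuse
(9,10,4): 4²+9² = 97 < 100 = 10² → obtuse
(292,220,192): 192²+220² = 85264 = 292² → right
(90,101,54): 54²+90² = 11016 > 10201 = 101² → acute
(258,229,153): 153²+229² = 75850 > 66564 = 258² → acute
(104,221,195): 104²+195² = 48841 = 221² → right
2 of the 6 are right.

2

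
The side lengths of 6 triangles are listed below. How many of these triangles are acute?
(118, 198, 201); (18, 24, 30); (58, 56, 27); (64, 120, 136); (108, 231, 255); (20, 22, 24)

3

(118,198,201): 118²+198² = 53128 > 40401 = 201² → acute
(18,24,30): 18²+24² = 900 = 30² → right
(58,56,27): 27²+56² = 3865 > 3364 = 58² → acute
(64,120,136): 64²+120² = 18496 = 136² → right
(108,231,255): 108²+231² = 65025 = 255² → right
(20,22,24): 20²+22² = 884 > 576 = 24² → acute
3 of the 6 are acute.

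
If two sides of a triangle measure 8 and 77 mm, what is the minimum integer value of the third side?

70

The third side must be strictly greater than |8 − 77| = 69.
The smallest integer above 69 is 70.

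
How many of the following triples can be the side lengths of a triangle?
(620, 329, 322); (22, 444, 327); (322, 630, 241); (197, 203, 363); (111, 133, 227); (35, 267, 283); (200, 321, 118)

(322,329,620): 322+329 > 620 → valid
(22,327,444): 22+327 ≤ 444 → not valid
(241,322,630): 241+322 ≤ 630 → not valid
(197,203,363): 197+203 > 363 → valid
(111,133,227): 111+133 > 227 → valid
(35,267,283): 35+267 > 283 → valid
(118,200,321): 118+200 ≤ 321 → not valid
4 of the 7 triples form a triangle.

4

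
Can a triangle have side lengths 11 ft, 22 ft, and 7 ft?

The longest side is 22, but the other two sum to only 18.
18 < 22, so the triangle inequality fails.

No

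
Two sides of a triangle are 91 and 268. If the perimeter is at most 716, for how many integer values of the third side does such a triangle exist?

180

Triangle inequality: 177 < x < 359. Perimeter ≤ 716 gives x ≤ 716 − 91 − 268 = 357.
So 177 < x ≤ 357; integers 178 through 357: 180 values.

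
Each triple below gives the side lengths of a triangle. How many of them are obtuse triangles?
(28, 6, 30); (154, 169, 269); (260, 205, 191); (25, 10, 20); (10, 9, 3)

(28,6,30): 6²+28² = 820 < 900 = 30² → obtuse
(154,169,269): 154²+169² = 52277 < 72361 = 269² → obtuse
(260,205,191): 191²+205² = 78506 > 67600 = 260² → acute
(25,10,20): 10²+20² = 500 < 625 = 25² → obtuse
(10,9,3): 3²+9² = 90 < 100 = 10² → obtuse
4 of the 5 are obtuse.

4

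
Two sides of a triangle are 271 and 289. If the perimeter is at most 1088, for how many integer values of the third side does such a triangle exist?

Triangle inequality: 18 < x < 560. Perimeter ≤ 1088 gives x ≤ 1088 − 271 − 289 = 528.
So 18 < x ≤ 528; integers 19 through 528: 510 values.

510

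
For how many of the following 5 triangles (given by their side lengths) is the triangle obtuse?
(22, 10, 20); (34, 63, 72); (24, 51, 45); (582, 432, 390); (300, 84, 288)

(22,10,20): 10²+20² = 500 > 484 = 22² → acute
(34,63,72): 34²+63² = 5125 < 5184 = 72² → obtuse
(24,51,45): 24²+45² = 2601 = 51² → right
(582,432,390): 390²+432² = 338724 = 582² → right
(300,84,288): 84²+288² = 90000 = 300² → right
1 of the 5 is obtuse.

1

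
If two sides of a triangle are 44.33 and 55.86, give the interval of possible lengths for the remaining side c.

11.53 < c < 100.19

By the triangle inequality, c must be less than 44.33 + 55.86 = 100.19 and greater than |44.33 − 55.86| = 11.53.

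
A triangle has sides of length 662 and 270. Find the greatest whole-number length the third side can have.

931

The third side must be strictly less than 662 + 270 = 932.
The largest integer below 932 is 931.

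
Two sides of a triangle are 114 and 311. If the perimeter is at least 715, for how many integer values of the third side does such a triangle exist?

135

Triangle inequality: 197 < x < 425. Perimeter ≥ 715 gives x ≥ 715 − 114 − 311 = 290.
So 290 ≤ x < 425; integers 290 through 424: 135 values.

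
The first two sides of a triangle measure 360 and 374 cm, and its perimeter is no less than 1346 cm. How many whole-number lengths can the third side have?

122

Triangle inequality: 14 < x < 734. Perimeter ≥ 1346 gives x ≥ 1346 − 360 − 374 = 612.
So 612 ≤ x < 734; integers 612 through 733: 122 values.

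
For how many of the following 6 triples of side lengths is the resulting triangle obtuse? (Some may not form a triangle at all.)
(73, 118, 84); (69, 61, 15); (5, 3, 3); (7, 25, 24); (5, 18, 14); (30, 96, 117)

5

(73,118,84): 73²+84² = 12385 < 13924 = 118² → obtuse
(69,61,15): 15²+61² = 3946 < 4761 = 69² → obtuse
(5,3,3): 3²+3² = 18 < 25 = 5² → obtuse
(7,25,24): 7²+24² = 625 = 25² → right
(5,18,14): 5²+14² = 221 < 324 = 18² → obtuse
(30,96,117): 30²+96² = 10116 < 13689 = 117² → obtuse
5 of the 6 are obtuse.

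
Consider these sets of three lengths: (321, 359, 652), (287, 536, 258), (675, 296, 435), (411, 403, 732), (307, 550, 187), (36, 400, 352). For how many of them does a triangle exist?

(321,359,652): 321+359 > 652 → valid
(258,287,536): 258+287 > 536 → valid
(296,435,675): 296+435 > 675 → valid
(403,411,732): 403+411 > 732 → valid
(187,307,550): 187+307 ≤ 550 → not valid
(36,352,400): 36+352 ≤ 400 → not valid
4 of the 6 triples form a triangle.

4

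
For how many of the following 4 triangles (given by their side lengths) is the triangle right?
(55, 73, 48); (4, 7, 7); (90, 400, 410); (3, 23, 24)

(55,73,48): 48²+55² = 5329 = 73² → right
(4,7,7): 4²+7² = 65 > 49 = 7² → acute
(90,400,410): 90²+400² = 168100 = 410² → right
(3,23,24): 3²+23² = 538 < 576 = 24² → obtuse
2 of the 4 are right.

2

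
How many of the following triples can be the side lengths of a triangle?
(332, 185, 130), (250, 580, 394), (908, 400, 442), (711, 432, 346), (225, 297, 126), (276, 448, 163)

3

(130,185,332): 130+185 ≤ 332 → not valid
(250,394,580): 250+394 > 580 → valid
(400,442,908): 400+442 ≤ 908 → not valid
(346,432,711): 346+432 > 711 → valid
(126,225,297): 126+225 > 297 → valid
(163,276,448): 163+276 ≤ 448 → not valid
3 of the 6 triples form a triangle.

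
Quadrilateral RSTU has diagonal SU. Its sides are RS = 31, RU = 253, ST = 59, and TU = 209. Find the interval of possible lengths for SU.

From triangle RSU: |31 − 253| < SU < 31 + 253, i.e. 222 < SU < 284.
From triangle TSU: 150 < SU < 268.
Both must hold, so SU lies in the intersection.

222 < SU < 268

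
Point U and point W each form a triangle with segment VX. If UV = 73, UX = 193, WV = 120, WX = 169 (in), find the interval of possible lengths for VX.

120 < VX < 266

From triangle UVX: |73 − 193| < VX < 73 + 193, i.e. 120 < VX < 266.
From triangle WVX: 49 < VX < 289.
Both must hold, so VX lies in the intersection.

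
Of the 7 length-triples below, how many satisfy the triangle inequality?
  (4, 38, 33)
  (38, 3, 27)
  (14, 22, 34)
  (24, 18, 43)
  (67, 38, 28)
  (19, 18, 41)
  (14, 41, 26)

(4,33,38): 4+33 ≤ 38 → not valid
(3,27,38): 3+27 ≤ 38 → not valid
(14,22,34): 14+22 > 34 → valid
(18,24,43): 18+24 ≤ 43 → not valid
(28,38,67): 28+38 ≤ 67 → not valid
(18,19,41): 18+19 ≤ 41 → not valid
(14,26,41): 14+26 ≤ 41 → not valid
1 of the 7 triples forms a triangle.

1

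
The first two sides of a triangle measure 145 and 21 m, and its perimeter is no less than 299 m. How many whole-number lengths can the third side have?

33

Triangle inequality: 124 < x < 166. Perimeter ≥ 299 gives x ≥ 299 − 145 − 21 = 133.
So 133 ≤ x < 166; integers 133 through 165: 33 values.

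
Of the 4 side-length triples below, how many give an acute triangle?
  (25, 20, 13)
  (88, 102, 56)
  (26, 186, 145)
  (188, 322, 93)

(25,20,13): 13²+20² = 569 < 625 = 25² → obtuse
(88,102,56): 56²+88² = 10880 > 10404 = 102² → acute
(26,186,145): 26+145 ≤ 186, not a triangle
(188,322,93): 93+188 ≤ 322, not a triangle
1 of the 4 is acute.

1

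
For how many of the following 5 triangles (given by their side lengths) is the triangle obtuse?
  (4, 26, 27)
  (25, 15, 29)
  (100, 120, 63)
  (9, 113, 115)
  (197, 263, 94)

4

(4,26,27): 4²+26² = 692 < 729 = 27² → obtuse
(25,15,29): 15²+25² = 850 > 841 = 29² → acute
(100,120,63): 63²+100² = 13969 < 14400 = 120² → obtuse
(9,113,115): 9²+113² = 12850 < 13225 = 115² → obtuse
(197,263,94): 94²+197² = 47645 < 69169 = 263² → obtuse
4 of the 5 are obtuse.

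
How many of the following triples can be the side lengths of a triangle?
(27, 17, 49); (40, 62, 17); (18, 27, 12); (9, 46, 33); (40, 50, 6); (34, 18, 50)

(17,27,49): 17+27 ≤ 49 → not valid
(17,40,62): 17+40 ≤ 62 → not valid
(12,18,27): 12+18 > 27 → valid
(9,33,46): 9+33 ≤ 46 → not valid
(6,40,50): 6+40 ≤ 50 → not valid
(18,34,50): 18+34 > 50 → valid
2 of the 6 triples form a triangle.

2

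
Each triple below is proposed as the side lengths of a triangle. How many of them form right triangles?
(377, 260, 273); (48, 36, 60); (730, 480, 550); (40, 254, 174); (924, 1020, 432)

4

(377,260,273): 260²+273² = 142129 = 377² → right
(48,36,60): 36²+48² = 3600 = 60² → right
(730,480,550): 480²+550² = 532900 = 730² → right
(40,254,174): 40+174 ≤ 254, not a triangle
(924,1020,432): 432²+924² = 1040400 = 1020² → right
4 of the 5 are right.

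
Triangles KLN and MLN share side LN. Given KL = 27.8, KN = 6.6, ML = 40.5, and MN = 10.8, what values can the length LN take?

29.7 < LN < 34.4

From triangle KLN: |27.8 − 6.6| < LN < 27.8 + 6.6, i.e. 21.2 < LN < 34.4.
From triangle MLN: 29.7 < LN < 51.3.
Both must hold, so LN lies in the intersection.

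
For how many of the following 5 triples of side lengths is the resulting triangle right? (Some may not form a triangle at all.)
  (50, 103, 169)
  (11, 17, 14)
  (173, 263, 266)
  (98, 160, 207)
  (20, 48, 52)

(50,103,169): 50+103 ≤ 169, not a triangle
(11,17,14): 11²+14² = 317 > 289 = 17² → acute
(173,263,266): 173²+263² = 99098 > 70756 = 266² → acute
(98,160,207): 98²+160² = 35204 < 42849 = 207² → obtuse
(20,48,52): 20²+48² = 2704 = 52² → right
1 of the 5 is right.

1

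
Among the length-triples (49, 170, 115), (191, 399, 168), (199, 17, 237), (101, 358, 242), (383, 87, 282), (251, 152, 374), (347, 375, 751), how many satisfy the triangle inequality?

1

(49,115,170): 49+115 ≤ 170 → not valid
(168,191,399): 168+191 ≤ 399 → not valid
(17,199,237): 17+199 ≤ 237 → not valid
(101,242,358): 101+242 ≤ 358 → not valid
(87,282,383): 87+282 ≤ 383 → not valid
(152,251,374): 152+251 > 374 → valid
(347,375,751): 347+375 ≤ 751 → not valid
1 of the 7 triples forms a triangle.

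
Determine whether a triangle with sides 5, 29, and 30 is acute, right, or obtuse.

Compare the square of the longest side to the sum of squares of the other two: 5² + 29² = 866 < 900 = 30².

obtuse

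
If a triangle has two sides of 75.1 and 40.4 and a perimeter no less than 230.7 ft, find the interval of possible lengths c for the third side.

Triangle inequality alone gives 34.7 < c < 115.5.
The perimeter condition gives c ≥ 230.7 − 75.1 − 40.4 = 115.2.
Intersecting the two: 115.2 ≤ c < 115.5.

115.2 ≤ c < 115.5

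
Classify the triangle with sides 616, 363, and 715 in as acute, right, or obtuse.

Compare the square of the longest side to the sum of squares of the other two: 363² + 616² = 511225 = 715².

right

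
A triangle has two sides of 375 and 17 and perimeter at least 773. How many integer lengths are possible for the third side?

11

Triangle inequality: 358 < x < 392. Perimeter ≥ 773 gives x ≥ 773 − 375 − 17 = 381.
So 381 ≤ x < 392; integers 381 through 391: 11 values.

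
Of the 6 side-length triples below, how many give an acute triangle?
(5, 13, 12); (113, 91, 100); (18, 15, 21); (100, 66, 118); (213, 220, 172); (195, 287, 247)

5

(5,13,12): 5²+12² = 169 = 13² → right
(113,91,100): 91²+100² = 18281 > 12769 = 113² → acute
(18,15,21): 15²+18² = 549 > 441 = 21² → acute
(100,66,118): 66²+100² = 14356 > 13924 = 118² → acute
(213,220,172): 172²+213² = 74953 > 48400 = 220² → acute
(195,287,247): 195²+247² = 99034 > 82369 = 287² → acute
5 of the 6 are acute.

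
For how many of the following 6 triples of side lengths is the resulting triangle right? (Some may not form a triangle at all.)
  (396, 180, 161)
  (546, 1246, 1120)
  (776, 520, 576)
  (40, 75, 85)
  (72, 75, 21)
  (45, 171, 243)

4

(396,180,161): 161+180 ≤ 396, not a triangle
(546,1246,1120): 546²+1120² = 1552516 = 1246² → right
(776,520,576): 520²+576² = 602176 = 776² → right
(40,75,85): 40²+75² = 7225 = 85² → right
(72,75,21): 21²+72² = 5625 = 75² → right
(45,171,243): 45+171 ≤ 243, not a triangle
4 of the 6 are right.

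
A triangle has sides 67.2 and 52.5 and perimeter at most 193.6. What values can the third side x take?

Triangle inequality alone gives 14.7 < x < 119.7.
The perimeter condition gives x ≤ 193.6 − 67.2 − 52.5 = 73.9.
Intersecting the two: 14.7 < x ≤ 73.9.

14.7 < x ≤ 73.9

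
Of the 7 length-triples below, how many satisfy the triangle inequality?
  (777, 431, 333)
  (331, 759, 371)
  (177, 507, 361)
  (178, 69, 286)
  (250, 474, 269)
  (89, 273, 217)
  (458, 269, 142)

(333,431,777): 333+431 ≤ 777 → not valid
(331,371,759): 331+371 ≤ 759 → not valid
(177,361,507): 177+361 > 507 → valid
(69,178,286): 69+178 ≤ 286 → not valid
(250,269,474): 250+269 > 474 → valid
(89,217,273): 89+217 > 273 → valid
(142,269,458): 142+269 ≤ 458 → not valid
3 of the 7 triples form a triangle.

3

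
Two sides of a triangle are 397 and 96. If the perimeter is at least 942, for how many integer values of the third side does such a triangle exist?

Triangle inequality: 301 < x < 493. Perimeter ≥ 942 gives x ≥ 942 − 397 − 96 = 449.
So 449 ≤ x < 493; integers 449 through 492: 44 values.

44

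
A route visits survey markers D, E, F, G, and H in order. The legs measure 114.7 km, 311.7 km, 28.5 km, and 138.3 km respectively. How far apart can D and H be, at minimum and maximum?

30.2 ≤ DH ≤ 593.2 km

The maximum is all hops collinear in one direction: 114.7 + 311.7 + 28.5 + 138.3 = 593.2.
The longest hop is 311.7; the others sum to 281.5. Folding the others back against it leaves at least 311.7 − 281.5 = 30.2.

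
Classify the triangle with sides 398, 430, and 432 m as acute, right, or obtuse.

Compare the square of the longest side to the sum of squares of the other two: 398² + 430² = 343304 > 186624 = 432².

acute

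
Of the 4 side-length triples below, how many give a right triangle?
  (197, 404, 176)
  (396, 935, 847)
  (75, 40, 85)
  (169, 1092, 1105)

3

(197,404,176): 176+197 ≤ 404, not a triangle
(396,935,847): 396²+847² = 874225 = 935² → right
(75,40,85): 40²+75² = 7225 = 85² → right
(169,1092,1105): 169²+1092² = 1221025 = 1105² → right
3 of the 4 are right.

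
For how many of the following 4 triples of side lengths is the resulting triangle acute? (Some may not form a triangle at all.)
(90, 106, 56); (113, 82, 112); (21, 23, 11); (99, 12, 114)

2

(90,106,56): 56²+90² = 11236 = 106² → right
(113,82,112): 82²+112² = 19268 > 12769 = 113² → acute
(21,23,11): 11²+21² = 562 > 529 = 23² → acute
(99,12,114): 12+99 ≤ 114, not a triangle
2 of the 4 are acute.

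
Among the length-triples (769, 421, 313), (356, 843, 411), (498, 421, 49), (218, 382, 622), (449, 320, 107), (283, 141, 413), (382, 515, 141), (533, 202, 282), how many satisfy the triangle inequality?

(313,421,769): 313+421 ≤ 769 → not valid
(356,411,843): 356+411 ≤ 843 → not valid
(49,421,498): 49+421 ≤ 498 → not valid
(218,382,622): 218+382 ≤ 622 → not valid
(107,320,449): 107+320 ≤ 449 → not valid
(141,283,413): 141+283 > 413 → valid
(141,382,515): 141+382 > 515 → valid
(202,282,533): 202+282 ≤ 533 → not valid
2 of the 8 triples form a triangle.

2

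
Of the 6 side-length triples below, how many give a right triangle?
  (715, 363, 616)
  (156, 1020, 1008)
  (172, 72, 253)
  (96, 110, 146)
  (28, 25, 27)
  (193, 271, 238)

(715,363,616): 363²+616² = 511225 = 715² → right
(156,1020,1008): 156²+1008² = 1040400 = 1020² → right
(172,72,253): 72+172 ≤ 253, not a triangle
(96,110,146): 96²+110² = 21316 = 146² → right
(28,25,27): 25²+27² = 1354 > 784 = 28² → acute
(193,271,238): 193²+238² = 93893 > 73441 = 271² → acute
3 of the 6 are right.

3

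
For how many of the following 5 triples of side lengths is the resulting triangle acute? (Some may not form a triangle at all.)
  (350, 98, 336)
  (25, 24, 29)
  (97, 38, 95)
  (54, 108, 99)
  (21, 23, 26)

4

(350,98,336): 98²+336² = 122500 = 350² → right
(25,24,29): 24²+25² = 1201 > 841 = 29² → acute
(97,38,95): 38²+95² = 10469 > 9409 = 97² → acute
(54,108,99): 54²+99² = 12717 > 11664 = 108² → acute
(21,23,26): 21²+23² = 970 > 676 = 26² → acute
4 of the 5 are acute.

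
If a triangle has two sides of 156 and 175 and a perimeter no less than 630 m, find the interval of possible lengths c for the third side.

299 ≤ c < 331 m

Triangle inequality alone gives 19 < c < 331.
The perimeter condition gives c ≥ 630 − 156 − 175 = 299.
Intersecting the two: 299 ≤ c < 331.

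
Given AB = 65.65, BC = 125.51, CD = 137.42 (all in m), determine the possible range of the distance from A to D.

The maximum is all hops collinear in one direction: 65.65 + 125.51 + 137.42 = 328.58.
The longest hop is 137.42; the others sum to 191.16. Since 137.42 ≤ 191.16, the path can fold back on itself completely, so the minimum distance is 0.

0 ≤ AD ≤ 328.58 m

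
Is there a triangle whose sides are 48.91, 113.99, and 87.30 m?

Yes

The longest side is 113.99, and the other two sum to 136.21.
Since 136.21 > 113.99, the triangle inequality holds.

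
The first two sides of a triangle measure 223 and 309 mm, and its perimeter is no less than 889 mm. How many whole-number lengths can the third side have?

175

Triangle inequality: 86 < x < 532. Perimeter ≥ 889 gives x ≥ 889 − 223 − 309 = 357.
So 357 ≤ x < 532; integers 357 through 531: 175 values.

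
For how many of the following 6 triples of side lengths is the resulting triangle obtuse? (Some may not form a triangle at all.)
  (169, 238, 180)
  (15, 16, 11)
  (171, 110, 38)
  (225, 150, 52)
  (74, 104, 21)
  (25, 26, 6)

1

(169,238,180): 169²+180² = 60961 > 56644 = 238² → acute
(15,16,11): 11²+15² = 346 > 256 = 16² → acute
(171,110,38): 38+110 ≤ 171, not a triangle
(225,150,52): 52+150 ≤ 225, not a triangle
(74,104,21): 21+74 ≤ 104, not a triangle
(25,26,6): 6²+25² = 661 < 676 = 26² → obtuse
1 of the 6 is obtuse.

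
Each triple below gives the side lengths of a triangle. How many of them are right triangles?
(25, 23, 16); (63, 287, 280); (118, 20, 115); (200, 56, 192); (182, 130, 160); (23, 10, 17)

(25,23,16): 16²+23² = 785 > 625 = 25² → acute
(63,287,280): 63²+280² = 82369 = 287² → right
(118,20,115): 20²+115² = 13625 < 13924 = 118² → obtuse
(200,56,192): 56²+192² = 40000 = 200² → right
(182,130,160): 130²+160² = 42500 > 33124 = 182² → acute
(23,10,17): 10²+17² = 389 < 529 = 23² → obtuse
2 of the 6 are right.

2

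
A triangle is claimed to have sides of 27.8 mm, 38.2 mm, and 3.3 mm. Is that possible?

The longest side is 38.2, but the other two sum to only 31.1.
31.1 < 38.2, so the triangle inequality fails.

No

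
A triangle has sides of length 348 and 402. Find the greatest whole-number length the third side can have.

749

The third side must be strictly less than 348 + 402 = 750.
The largest integer below 750 is 749.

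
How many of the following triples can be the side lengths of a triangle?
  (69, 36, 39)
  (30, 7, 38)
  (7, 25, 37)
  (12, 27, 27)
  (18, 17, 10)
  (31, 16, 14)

3

(36,39,69): 36+39 > 69 → valid
(7,30,38): 7+30 ≤ 38 → not valid
(7,25,37): 7+25 ≤ 37 → not valid
(12,27,27): 12+27 > 27 → valid
(10,17,18): 10+17 > 18 → valid
(14,16,31): 14+16 ≤ 31 → not valid
3 of the 6 triples form a triangle.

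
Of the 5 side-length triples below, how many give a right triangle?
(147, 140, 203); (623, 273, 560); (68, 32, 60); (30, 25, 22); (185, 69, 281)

3

(147,140,203): 140²+147² = 41209 = 203² → right
(623,273,560): 273²+560² = 388129 = 623² → right
(68,32,60): 32²+60² = 4624 = 68² → right
(30,25,22): 22²+25² = 1109 > 900 = 30² → acute
(185,69,281): 69+185 ≤ 281, not a triangle
3 of the 5 are right.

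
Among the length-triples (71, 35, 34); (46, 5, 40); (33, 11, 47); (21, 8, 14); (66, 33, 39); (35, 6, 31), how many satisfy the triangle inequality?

(34,35,71): 34+35 ≤ 71 → not valid
(5,40,46): 5+40 ≤ 46 → not valid
(11,33,47): 11+33 ≤ 47 → not valid
(8,14,21): 8+14 > 21 → valid
(33,39,66): 33+39 > 66 → valid
(6,31,35): 6+31 > 35 → valid
3 of the 6 triples form a triangle.

3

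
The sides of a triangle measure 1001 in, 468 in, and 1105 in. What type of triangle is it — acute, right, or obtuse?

right

Compare the square of the longest side to the sum of squares of the other two: 468² + 1001² = 1221025 = 1105².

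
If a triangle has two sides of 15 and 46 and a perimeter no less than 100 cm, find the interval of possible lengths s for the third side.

39 ≤ s < 61

Triangle inequality alone gives 31 < s < 61.
The perimeter condition gives s ≥ 100 − 15 − 46 = 39.
Intersecting the two: 39 ≤ s < 61.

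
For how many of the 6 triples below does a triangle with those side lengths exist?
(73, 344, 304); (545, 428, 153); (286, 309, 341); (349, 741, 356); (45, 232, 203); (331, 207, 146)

5

(73,304,344): 73+304 > 344 → valid
(153,428,545): 153+428 > 545 → valid
(286,309,341): 286+309 > 341 → valid
(349,356,741): 349+356 ≤ 741 → not valid
(45,203,232): 45+203 > 232 → valid
(146,207,331): 146+207 > 331 → valid
5 of the 6 triples form a triangle.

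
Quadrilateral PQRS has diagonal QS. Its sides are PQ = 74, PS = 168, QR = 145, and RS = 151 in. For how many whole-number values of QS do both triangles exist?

147

From triangle PQS: 94 < QS < 242.
From triangle RQS: 6 < QS < 296.
Intersection: 94 < QS < 242, so integers 95 through 241: 147 values.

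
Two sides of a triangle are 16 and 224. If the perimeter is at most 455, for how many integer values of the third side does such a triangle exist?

7

Triangle inequality: 208 < x < 240. Perimeter ≤ 455 gives x ≤ 455 − 16 − 224 = 215.
So 208 < x ≤ 215; integers 209 through 215: 7 values.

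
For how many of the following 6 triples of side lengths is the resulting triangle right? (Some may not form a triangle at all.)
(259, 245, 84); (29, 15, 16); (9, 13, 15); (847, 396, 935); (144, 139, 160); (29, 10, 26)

(259,245,84): 84²+245² = 67081 = 259² → right
(29,15,16): 15²+16² = 481 < 841 = 29² → obtuse
(9,13,15): 9²+13² = 250 > 225 = 15² → acute
(847,396,935): 396²+847² = 874225 = 935² → right
(144,139,160): 139²+144² = 40057 > 25600 = 160² → acute
(29,10,26): 10²+26² = 776 < 841 = 29² → obtuse
2 of the 6 are right.

2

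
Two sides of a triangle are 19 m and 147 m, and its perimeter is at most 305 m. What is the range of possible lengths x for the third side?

Triangle inequality alone gives 128 < x < 166.
The perimeter condition gives x ≤ 305 − 19 − 147 = 139.
Intersecting the two: 128 < x ≤ 139.

128 < x ≤ 139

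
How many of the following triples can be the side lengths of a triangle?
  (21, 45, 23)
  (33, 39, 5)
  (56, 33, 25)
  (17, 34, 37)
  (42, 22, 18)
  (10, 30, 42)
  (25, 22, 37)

(21,23,45): 21+23 ≤ 45 → not valid
(5,33,39): 5+33 ≤ 39 → not valid
(25,33,56): 25+33 > 56 → valid
(17,34,37): 17+34 > 37 → valid
(18,22,42): 18+22 ≤ 42 → not valid
(10,30,42): 10+30 ≤ 42 → not valid
(22,25,37): 22+25 > 37 → valid
3 of the 7 triples form a triangle.

3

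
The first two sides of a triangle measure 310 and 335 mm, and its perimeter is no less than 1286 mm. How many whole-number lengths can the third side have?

Triangle inequality: 25 < x < 645. Perimeter ≥ 1286 gives x ≥ 1286 − 310 − 335 = 641.
So 641 ≤ x < 645; integers 641 through 644: 4 values.

4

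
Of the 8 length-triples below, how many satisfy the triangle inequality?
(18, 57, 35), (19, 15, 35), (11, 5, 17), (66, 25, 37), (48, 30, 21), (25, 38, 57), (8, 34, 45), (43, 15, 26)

2

(18,35,57): 18+35 ≤ 57 → not valid
(15,19,35): 15+19 ≤ 35 → not valid
(5,11,17): 5+11 ≤ 17 → not valid
(25,37,66): 25+37 ≤ 66 → not valid
(21,30,48): 21+30 > 48 → valid
(25,38,57): 25+38 > 57 → valid
(8,34,45): 8+34 ≤ 45 → not valid
(15,26,43): 15+26 ≤ 43 → not valid
2 of the 8 triples form a triangle.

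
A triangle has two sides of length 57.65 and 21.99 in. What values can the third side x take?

By the triangle inequality, x must be less than 57.65 + 21.99 = 79.64 and greater than |57.65 − 21.99| = 35.66.

35.66 < x < 79.64 (in)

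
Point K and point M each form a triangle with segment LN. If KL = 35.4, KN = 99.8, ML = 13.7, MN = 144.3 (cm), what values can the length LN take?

130.6 < LN < 135.2

From triangle KLN: |35.4 − 99.8| < LN < 35.4 + 99.8, i.e. 64.4 < LN < 135.2.
From triangle MLN: 130.6 < LN < 158.0.
Both must hold, so LN lies in the intersection.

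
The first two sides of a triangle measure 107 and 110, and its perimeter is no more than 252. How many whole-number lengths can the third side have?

Triangle inequality: 3 < x < 217. Perimeter ≤ 252 gives x ≤ 252 − 107 − 110 = 35.
So 3 < x ≤ 35; integers 4 through 35: 32 values.

32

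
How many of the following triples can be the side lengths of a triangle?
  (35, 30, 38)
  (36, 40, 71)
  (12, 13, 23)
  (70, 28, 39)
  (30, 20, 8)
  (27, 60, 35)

4

(30,35,38): 30+35 > 38 → valid
(36,40,71): 36+40 > 71 → valid
(12,13,23): 12+13 > 23 → valid
(28,39,70): 28+39 ≤ 70 → not valid
(8,20,30): 8+20 ≤ 30 → not valid
(27,35,60): 27+35 > 60 → valid
4 of the 6 triples form a triangle.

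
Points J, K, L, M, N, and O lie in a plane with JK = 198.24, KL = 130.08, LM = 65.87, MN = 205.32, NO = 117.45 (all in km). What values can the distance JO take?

0 ≤ JO ≤ 716.96 km

The maximum is all hops collinear in one direction: 198.24 + 130.08 + 65.87 + 205.32 + 117.45 = 716.96.
The longest hop is 205.32; the others sum to 511.64. Since 205.32 ≤ 511.64, the path can fold back on itself completely, so the minimum distance is 0.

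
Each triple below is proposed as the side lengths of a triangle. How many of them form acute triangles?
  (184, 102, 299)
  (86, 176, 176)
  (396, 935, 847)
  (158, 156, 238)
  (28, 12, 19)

1

(184,102,299): 102+184 ≤ 299, not a triangle
(86,176,176): 86²+176² = 38372 > 30976 = 176² → acute
(396,935,847): 396²+847² = 874225 = 935² → right
(158,156,238): 156²+158² = 49300 < 56644 = 238² → obtuse
(28,12,19): 12²+19² = 505 < 784 = 28² → obtuse
1 of the 5 is acute.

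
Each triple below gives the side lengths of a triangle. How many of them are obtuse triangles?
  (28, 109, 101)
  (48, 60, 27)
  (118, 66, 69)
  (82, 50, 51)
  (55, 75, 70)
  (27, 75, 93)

(28,109,101): 28²+101² = 10985 < 11881 = 109² → obtuse
(48,60,27): 27²+48² = 3033 < 3600 = 60² → obtuse
(118,66,69): 66²+69² = 9117 < 13924 = 118² → obtuse
(82,50,51): 50²+51² = 5101 < 6724 = 82² → obtuse
(55,75,70): 55²+70² = 7925 > 5625 = 75² → acute
(27,75,93): 27²+75² = 6354 < 8649 = 93² → obtuse
5 of the 6 are obtuse.

5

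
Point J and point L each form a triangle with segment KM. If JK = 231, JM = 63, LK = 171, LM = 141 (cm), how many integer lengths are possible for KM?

From triangle JKM: 168 < KM < 294.
From triangle LKM: 30 < KM < 312.
Intersection: 168 < KM < 294, so integers 169 through 293: 125 values.

125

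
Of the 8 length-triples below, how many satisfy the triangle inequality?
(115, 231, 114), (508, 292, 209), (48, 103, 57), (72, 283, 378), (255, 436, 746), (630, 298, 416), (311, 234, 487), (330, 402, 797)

(114,115,231): 114+115 ≤ 231 → not valid
(209,292,508): 209+292 ≤ 508 → not valid
(48,57,103): 48+57 > 103 → valid
(72,283,378): 72+283 ≤ 378 → not valid
(255,436,746): 255+436 ≤ 746 → not valid
(298,416,630): 298+416 > 630 → valid
(234,311,487): 234+311 > 487 → valid
(330,402,797): 330+402 ≤ 797 → not valid
3 of the 8 triples form a triangle.

3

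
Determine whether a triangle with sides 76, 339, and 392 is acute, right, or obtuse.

obtuse

Compare the square of the longest side to the sum of squares of the other two: 76² + 339² = 120697 < 153664 = 392².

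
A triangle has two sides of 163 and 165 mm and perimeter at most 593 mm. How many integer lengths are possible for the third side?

Triangle inequality: 2 < x < 328. Perimeter ≤ 593 gives x ≤ 593 − 163 − 165 = 265.
So 2 < x ≤ 265; integers 3 through 265: 263 values.

263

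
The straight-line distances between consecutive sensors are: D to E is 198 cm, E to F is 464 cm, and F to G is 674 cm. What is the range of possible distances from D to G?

12 ≤ DG ≤ 1336 cm

The maximum is all hops collinear in one direction: 198 + 464 + 674 = 1336.
The longest hop is 674; the others sum to 662. Folding the others back against it leaves at least 674 − 662 = 12.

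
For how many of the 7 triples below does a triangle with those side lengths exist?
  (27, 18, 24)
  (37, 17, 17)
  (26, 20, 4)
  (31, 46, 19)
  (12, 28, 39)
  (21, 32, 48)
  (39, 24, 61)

5

(18,24,27): 18+24 > 27 → valid
(17,17,37): 17+17 ≤ 37 → not valid
(4,20,26): 4+20 ≤ 26 → not valid
(19,31,46): 19+31 > 46 → valid
(12,28,39): 12+28 > 39 → valid
(21,32,48): 21+32 > 48 → valid
(24,39,61): 24+39 > 61 → valid
5 of the 7 triples form a triangle.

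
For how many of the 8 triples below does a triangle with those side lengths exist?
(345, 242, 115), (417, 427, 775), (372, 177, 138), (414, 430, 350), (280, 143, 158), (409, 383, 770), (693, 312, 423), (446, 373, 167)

7

(115,242,345): 115+242 > 345 → valid
(417,427,775): 417+427 > 775 → valid
(138,177,372): 138+177 ≤ 372 → not valid
(350,414,430): 350+414 > 430 → valid
(143,158,280): 143+158 > 280 → valid
(383,409,770): 383+409 > 770 → valid
(312,423,693): 312+423 > 693 → valid
(167,373,446): 167+373 > 446 → valid
7 of the 8 triples form a triangle.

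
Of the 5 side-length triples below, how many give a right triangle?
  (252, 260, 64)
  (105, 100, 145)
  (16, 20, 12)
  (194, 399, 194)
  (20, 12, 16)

4

(252,260,64): 64²+252² = 67600 = 260² → right
(105,100,145): 100²+105² = 21025 = 145² → right
(16,20,12): 12²+16² = 400 = 20² → right
(194,399,194): 194+194 ≤ 399, not a triangle
(20,12,16): 12²+16² = 400 = 20² → right
4 of the 5 are right.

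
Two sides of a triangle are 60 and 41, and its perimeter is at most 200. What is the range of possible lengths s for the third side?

19 < s ≤ 99

Triangle inequality alone gives 19 < s < 101.
The perimeter condition gives s ≤ 200 − 60 − 41 = 99.
Intersecting the two: 19 < s ≤ 99.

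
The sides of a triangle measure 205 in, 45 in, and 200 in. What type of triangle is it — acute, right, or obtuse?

Compare the square of the longest side to the sum of squares of the other two: 45² + 200² = 42025 = 205².

right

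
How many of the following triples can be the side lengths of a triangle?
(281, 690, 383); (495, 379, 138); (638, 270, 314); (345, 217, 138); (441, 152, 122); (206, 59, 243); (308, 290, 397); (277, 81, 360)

4

(281,383,690): 281+383 ≤ 690 → not valid
(138,379,495): 138+379 > 495 → valid
(270,314,638): 270+314 ≤ 638 → not valid
(138,217,345): 138+217 > 345 → valid
(122,152,441): 122+152 ≤ 441 → not valid
(59,206,243): 59+206 > 243 → valid
(290,308,397): 290+308 > 397 → valid
(81,277,360): 81+277 ≤ 360 → not valid
4 of the 8 triples form a triangle.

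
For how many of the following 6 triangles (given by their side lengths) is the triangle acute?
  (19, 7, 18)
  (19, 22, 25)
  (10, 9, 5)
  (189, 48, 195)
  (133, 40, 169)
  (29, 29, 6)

(19,7,18): 7²+18² = 373 > 361 = 19² → acute
(19,22,25): 19²+22² = 845 > 625 = 25² → acute
(10,9,5): 5²+9² = 106 > 100 = 10² → acute
(189,48,195): 48²+189² = 38025 = 195² → right
(133,40,169): 40²+133² = 19289 < 28561 = 169² → obtuse
(29,29,6): 6²+29² = 877 > 841 = 29² → acute
4 of the 6 are acute.

4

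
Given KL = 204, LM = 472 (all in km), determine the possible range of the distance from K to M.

268 ≤ KM ≤ 676 km

By the triangle inequality, |204 − 472| ≤ KM ≤ 204 + 472.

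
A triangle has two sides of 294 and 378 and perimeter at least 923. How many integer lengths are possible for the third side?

Triangle inequality: 84 < x < 672. Perimeter ≥ 923 gives x ≥ 923 − 294 − 378 = 251.
So 251 ≤ x < 672; integers 251 through 671: 421 values.

421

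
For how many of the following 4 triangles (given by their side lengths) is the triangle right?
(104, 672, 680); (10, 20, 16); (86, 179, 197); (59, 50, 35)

(104,672,680): 104²+672² = 462400 = 680² → right
(10,20,16): 10²+16² = 356 < 400 = 20² → obtuse
(86,179,197): 86²+179² = 39437 > 38809 = 197² → acute
(59,50,35): 35²+50² = 3725 > 3481 = 59² → acute
1 of the 4 is right.

1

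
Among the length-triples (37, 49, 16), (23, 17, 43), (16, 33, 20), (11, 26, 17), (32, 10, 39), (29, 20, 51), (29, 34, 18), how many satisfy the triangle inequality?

(16,37,49): 16+37 > 49 → valid
(17,23,43): 17+23 ≤ 43 → not valid
(16,20,33): 16+20 > 33 → valid
(11,17,26): 11+17 > 26 → valid
(10,32,39): 10+32 > 39 → valid
(20,29,51): 20+29 ≤ 51 → not valid
(18,29,34): 18+29 > 34 → valid
5 of the 7 triples form a triangle.

5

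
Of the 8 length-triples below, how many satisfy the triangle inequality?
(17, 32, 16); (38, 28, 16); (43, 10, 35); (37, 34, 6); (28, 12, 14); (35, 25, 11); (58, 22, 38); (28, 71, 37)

6

(16,17,32): 16+17 > 32 → valid
(16,28,38): 16+28 > 38 → valid
(10,35,43): 10+35 > 43 → valid
(6,34,37): 6+34 > 37 → valid
(12,14,28): 12+14 ≤ 28 → not valid
(11,25,35): 11+25 > 35 → valid
(22,38,58): 22+38 > 58 → valid
(28,37,71): 28+37 ≤ 71 → not valid
6 of the 8 triples form a triangle.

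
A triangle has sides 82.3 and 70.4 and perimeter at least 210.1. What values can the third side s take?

57.4 ≤ s < 152.7

Triangle inequality alone gives 11.9 < s < 152.7.
The perimeter condition gives s ≥ 210.1 − 82.3 − 70.4 = 57.4.
Intersecting the two: 57.4 ≤ s < 152.7.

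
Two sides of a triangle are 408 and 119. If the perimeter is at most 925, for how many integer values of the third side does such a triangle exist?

109

Triangle inequality: 289 < x < 527. Perimeter ≤ 925 gives x ≤ 925 − 408 − 119 = 398.
So 289 < x ≤ 398; integers 290 through 398: 109 values.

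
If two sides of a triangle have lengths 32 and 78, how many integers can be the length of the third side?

63

The third side lies in the open interval (46, 110).
Integers from 47 to 109 inclusive: 109 − 47 + 1 = 63.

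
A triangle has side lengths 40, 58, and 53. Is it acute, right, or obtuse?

acute

Compare the square of the longest side to the sum of squares of the other two: 40² + 53² = 4409 > 3364 = 58².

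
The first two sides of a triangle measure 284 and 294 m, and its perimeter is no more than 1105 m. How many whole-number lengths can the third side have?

517

Triangle inequality: 10 < x < 578. Perimeter ≤ 1105 gives x ≤ 1105 − 284 − 294 = 527.
So 10 < x ≤ 527; integers 11 through 527: 517 values.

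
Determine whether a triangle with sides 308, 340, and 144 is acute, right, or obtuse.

Compare the square of the longest side to the sum of squares of the other two: 144² + 308² = 115600 = 340².

right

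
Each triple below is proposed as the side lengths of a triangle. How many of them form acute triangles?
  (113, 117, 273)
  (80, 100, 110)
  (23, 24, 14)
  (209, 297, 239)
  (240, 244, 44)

(113,117,273): 113+117 ≤ 273, not a triangle
(80,100,110): 80²+100² = 16400 > 12100 = 110² → acute
(23,24,14): 14²+23² = 725 > 576 = 24² → acute
(209,297,239): 209²+239² = 100802 > 88209 = 297² → acute
(240,244,44): 44²+240² = 59536 = 244² → right
3 of the 5 are acute.

3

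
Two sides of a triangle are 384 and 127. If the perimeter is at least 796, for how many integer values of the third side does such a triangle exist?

Triangle inequality: 257 < x < 511. Perimeter ≥ 796 gives x ≥ 796 − 384 − 127 = 285.
So 285 ≤ x < 511; integers 285 through 510: 226 values.

226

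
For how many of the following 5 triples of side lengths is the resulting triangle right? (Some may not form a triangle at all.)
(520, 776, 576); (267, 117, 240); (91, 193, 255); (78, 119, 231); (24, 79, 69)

2

(520,776,576): 520²+576² = 602176 = 776² → right
(267,117,240): 117²+240² = 71289 = 267² → right
(91,193,255): 91²+193² = 45530 < 65025 = 255² → obtuse
(78,119,231): 78+119 ≤ 231, not a triangle
(24,79,69): 24²+69² = 5337 < 6241 = 79² → obtuse
2 of the 5 are right.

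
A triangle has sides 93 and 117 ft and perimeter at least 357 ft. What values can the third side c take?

147 ≤ c < 210

Triangle inequality alone gives 24 < c < 210.
The perimeter condition gives c ≥ 357 − 93 − 117 = 147.
Intersecting the two: 147 ≤ c < 210.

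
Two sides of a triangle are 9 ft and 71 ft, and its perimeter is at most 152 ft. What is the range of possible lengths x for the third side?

Triangle inequality alone gives 62 < x < 80.
The perimeter condition gives x ≤ 152 − 9 − 71 = 72.
Intersecting the two: 62 < x ≤ 72.

62 < x ≤ 72 ft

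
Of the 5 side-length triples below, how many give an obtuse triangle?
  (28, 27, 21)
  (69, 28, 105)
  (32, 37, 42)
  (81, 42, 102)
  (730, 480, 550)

(28,27,21): 21²+27² = 1170 > 784 = 28² → acute
(69,28,105): 28+69 ≤ 105, not a triangle
(32,37,42): 32²+37² = 2393 > 1764 = 42² → acute
(81,42,102): 42²+81² = 8325 < 10404 = 102² → obtuse
(730,480,550): 480²+550² = 532900 = 730² → right
1 of the 5 is obtuse.

1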